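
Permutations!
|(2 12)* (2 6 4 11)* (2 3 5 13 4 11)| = 8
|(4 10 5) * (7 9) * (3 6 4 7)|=|(3 6 4 10 5 7 9)|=7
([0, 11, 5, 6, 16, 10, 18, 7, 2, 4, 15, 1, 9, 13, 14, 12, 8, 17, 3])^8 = [0, 1, 8, 18, 9, 2, 3, 7, 16, 12, 5, 11, 15, 13, 14, 10, 4, 17, 6]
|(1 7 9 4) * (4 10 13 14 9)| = 12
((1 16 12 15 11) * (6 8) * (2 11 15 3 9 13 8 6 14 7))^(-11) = ((1 16 12 3 9 13 8 14 7 2 11))^(-11) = (16)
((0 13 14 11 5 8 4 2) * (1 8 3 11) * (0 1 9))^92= ((0 13 14 9)(1 8 4 2)(3 11 5))^92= (14)(3 5 11)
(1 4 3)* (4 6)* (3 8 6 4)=[0, 4, 2, 1, 8, 5, 3, 7, 6]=(1 4 8 6 3)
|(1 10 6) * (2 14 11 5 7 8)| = 6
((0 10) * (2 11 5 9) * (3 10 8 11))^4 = (0 9)(2 8)(3 11)(5 10)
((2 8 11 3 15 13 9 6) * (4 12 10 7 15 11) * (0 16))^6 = ((0 16)(2 8 4 12 10 7 15 13 9 6)(3 11))^6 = (16)(2 15 4 9 10)(6 7 8 13 12)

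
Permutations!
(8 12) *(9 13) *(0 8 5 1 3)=(0 8 12 5 1 3)(9 13)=[8, 3, 2, 0, 4, 1, 6, 7, 12, 13, 10, 11, 5, 9]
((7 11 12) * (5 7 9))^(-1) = (5 9 12 11 7)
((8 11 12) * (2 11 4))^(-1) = (2 4 8 12 11)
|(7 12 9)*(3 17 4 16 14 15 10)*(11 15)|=|(3 17 4 16 14 11 15 10)(7 12 9)|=24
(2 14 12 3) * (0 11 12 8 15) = (0 11 12 3 2 14 8 15) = [11, 1, 14, 2, 4, 5, 6, 7, 15, 9, 10, 12, 3, 13, 8, 0]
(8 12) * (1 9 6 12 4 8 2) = (1 9 6 12 2)(4 8) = [0, 9, 1, 3, 8, 5, 12, 7, 4, 6, 10, 11, 2]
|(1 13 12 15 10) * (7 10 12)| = 4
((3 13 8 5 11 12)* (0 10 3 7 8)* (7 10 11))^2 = (0 12 3)(5 8 7)(10 13 11) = ((0 11 12 10 3 13)(5 7 8))^2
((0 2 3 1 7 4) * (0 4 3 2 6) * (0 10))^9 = (10)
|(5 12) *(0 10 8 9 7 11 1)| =14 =|(0 10 8 9 7 11 1)(5 12)|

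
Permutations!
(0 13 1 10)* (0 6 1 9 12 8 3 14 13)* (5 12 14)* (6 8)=[0, 10, 2, 5, 4, 12, 1, 7, 3, 14, 8, 11, 6, 9, 13]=(1 10 8 3 5 12 6)(9 14 13)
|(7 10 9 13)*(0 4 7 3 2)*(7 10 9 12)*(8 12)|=10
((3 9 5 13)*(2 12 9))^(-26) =(2 13 9)(3 5 12)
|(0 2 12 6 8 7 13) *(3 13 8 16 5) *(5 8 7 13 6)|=9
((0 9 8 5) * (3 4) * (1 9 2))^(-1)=(0 5 8 9 1 2)(3 4)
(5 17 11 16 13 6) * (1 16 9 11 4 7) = (1 16 13 6 5 17 4 7)(9 11) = [0, 16, 2, 3, 7, 17, 5, 1, 8, 11, 10, 9, 12, 6, 14, 15, 13, 4]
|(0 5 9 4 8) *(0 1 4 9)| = |(9)(0 5)(1 4 8)| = 6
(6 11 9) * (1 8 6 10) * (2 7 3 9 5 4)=(1 8 6 11 5 4 2 7 3 9 10)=[0, 8, 7, 9, 2, 4, 11, 3, 6, 10, 1, 5]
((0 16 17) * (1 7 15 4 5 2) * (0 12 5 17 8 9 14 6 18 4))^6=((0 16 8 9 14 6 18 4 17 12 5 2 1 7 15))^6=(0 18 1 9 12)(2 8 17 15 6)(4 7 14 5 16)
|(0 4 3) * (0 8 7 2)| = |(0 4 3 8 7 2)| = 6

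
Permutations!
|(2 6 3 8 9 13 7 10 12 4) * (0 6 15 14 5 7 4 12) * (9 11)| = |(0 6 3 8 11 9 13 4 2 15 14 5 7 10)| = 14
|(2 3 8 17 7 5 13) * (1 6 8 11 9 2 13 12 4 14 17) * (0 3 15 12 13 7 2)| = 12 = |(0 3 11 9)(1 6 8)(2 15 12 4 14 17)(5 13 7)|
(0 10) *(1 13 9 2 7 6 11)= (0 10)(1 13 9 2 7 6 11)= [10, 13, 7, 3, 4, 5, 11, 6, 8, 2, 0, 1, 12, 9]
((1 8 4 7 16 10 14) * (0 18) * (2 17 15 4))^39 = ((0 18)(1 8 2 17 15 4 7 16 10 14))^39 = (0 18)(1 14 10 16 7 4 15 17 2 8)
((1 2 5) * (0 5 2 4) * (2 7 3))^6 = ((0 5 1 4)(2 7 3))^6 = (7)(0 1)(4 5)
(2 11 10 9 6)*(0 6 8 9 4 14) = (0 6 2 11 10 4 14)(8 9) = [6, 1, 11, 3, 14, 5, 2, 7, 9, 8, 4, 10, 12, 13, 0]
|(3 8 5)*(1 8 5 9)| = 6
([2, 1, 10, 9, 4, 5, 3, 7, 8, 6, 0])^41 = [10, 1, 0, 6, 4, 5, 9, 7, 8, 3, 2]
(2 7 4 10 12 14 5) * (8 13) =(2 7 4 10 12 14 5)(8 13) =[0, 1, 7, 3, 10, 2, 6, 4, 13, 9, 12, 11, 14, 8, 5]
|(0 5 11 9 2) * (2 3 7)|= |(0 5 11 9 3 7 2)|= 7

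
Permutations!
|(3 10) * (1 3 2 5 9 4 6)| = 8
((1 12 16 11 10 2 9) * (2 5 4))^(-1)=((1 12 16 11 10 5 4 2 9))^(-1)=(1 9 2 4 5 10 11 16 12)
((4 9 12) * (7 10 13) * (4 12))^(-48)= (13)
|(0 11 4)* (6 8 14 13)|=12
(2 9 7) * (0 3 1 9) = (0 3 1 9 7 2) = [3, 9, 0, 1, 4, 5, 6, 2, 8, 7]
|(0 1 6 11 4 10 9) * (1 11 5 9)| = |(0 11 4 10 1 6 5 9)| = 8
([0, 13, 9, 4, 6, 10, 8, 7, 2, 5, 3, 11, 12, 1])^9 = (1 13)(2 9 5 10 3 4 6 8)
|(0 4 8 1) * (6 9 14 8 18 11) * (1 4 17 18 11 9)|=|(0 17 18 9 14 8 4 11 6 1)|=10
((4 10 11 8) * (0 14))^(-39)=((0 14)(4 10 11 8))^(-39)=(0 14)(4 10 11 8)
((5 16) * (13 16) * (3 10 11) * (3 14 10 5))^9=((3 5 13 16)(10 11 14))^9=(3 5 13 16)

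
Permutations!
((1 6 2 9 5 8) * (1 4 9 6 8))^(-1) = (1 5 9 4 8)(2 6)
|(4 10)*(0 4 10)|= |(10)(0 4)|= 2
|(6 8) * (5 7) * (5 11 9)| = |(5 7 11 9)(6 8)| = 4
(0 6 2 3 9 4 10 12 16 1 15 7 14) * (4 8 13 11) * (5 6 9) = (0 9 8 13 11 4 10 12 16 1 15 7 14)(2 3 5 6) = [9, 15, 3, 5, 10, 6, 2, 14, 13, 8, 12, 4, 16, 11, 0, 7, 1]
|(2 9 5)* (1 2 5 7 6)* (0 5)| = 10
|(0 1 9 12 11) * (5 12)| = 6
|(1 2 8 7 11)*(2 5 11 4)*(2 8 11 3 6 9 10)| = 24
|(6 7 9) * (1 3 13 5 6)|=7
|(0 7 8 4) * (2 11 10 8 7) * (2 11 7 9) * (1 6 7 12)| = |(0 11 10 8 4)(1 6 7 9 2 12)| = 30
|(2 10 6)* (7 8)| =|(2 10 6)(7 8)| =6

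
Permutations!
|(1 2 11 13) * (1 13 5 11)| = 2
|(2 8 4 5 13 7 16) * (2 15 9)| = |(2 8 4 5 13 7 16 15 9)| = 9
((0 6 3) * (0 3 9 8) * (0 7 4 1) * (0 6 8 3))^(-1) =(0 3 9 6 1 4 7 8)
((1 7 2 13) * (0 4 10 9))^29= (0 4 10 9)(1 7 2 13)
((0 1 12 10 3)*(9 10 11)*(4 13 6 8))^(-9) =(0 10 11 1 3 9 12)(4 8 6 13)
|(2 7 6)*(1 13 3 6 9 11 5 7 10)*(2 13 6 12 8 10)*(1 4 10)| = 12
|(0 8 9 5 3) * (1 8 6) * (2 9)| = 8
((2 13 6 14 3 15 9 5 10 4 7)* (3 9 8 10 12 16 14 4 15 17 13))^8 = (2 3 17 13 6 4 7)(5 14 12 9 16)(8 15 10)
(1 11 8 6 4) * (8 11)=(11)(1 8 6 4)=[0, 8, 2, 3, 1, 5, 4, 7, 6, 9, 10, 11]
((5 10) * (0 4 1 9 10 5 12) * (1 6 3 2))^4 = ((0 4 6 3 2 1 9 10 12))^4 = (0 2 12 3 10 6 9 4 1)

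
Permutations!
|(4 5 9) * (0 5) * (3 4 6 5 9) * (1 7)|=6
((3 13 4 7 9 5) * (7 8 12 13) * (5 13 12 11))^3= ((3 7 9 13 4 8 11 5))^3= (3 13 11 7 4 5 9 8)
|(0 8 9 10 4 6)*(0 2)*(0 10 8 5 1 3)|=4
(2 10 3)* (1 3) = (1 3 2 10) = [0, 3, 10, 2, 4, 5, 6, 7, 8, 9, 1]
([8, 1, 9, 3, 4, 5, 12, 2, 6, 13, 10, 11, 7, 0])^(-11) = (0 2 6 13 7 8 9 12)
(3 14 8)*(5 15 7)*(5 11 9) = (3 14 8)(5 15 7 11 9) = [0, 1, 2, 14, 4, 15, 6, 11, 3, 5, 10, 9, 12, 13, 8, 7]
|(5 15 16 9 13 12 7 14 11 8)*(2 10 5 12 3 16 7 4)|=20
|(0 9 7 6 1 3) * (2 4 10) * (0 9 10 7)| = 9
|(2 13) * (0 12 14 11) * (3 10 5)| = |(0 12 14 11)(2 13)(3 10 5)| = 12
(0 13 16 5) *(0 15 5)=(0 13 16)(5 15)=[13, 1, 2, 3, 4, 15, 6, 7, 8, 9, 10, 11, 12, 16, 14, 5, 0]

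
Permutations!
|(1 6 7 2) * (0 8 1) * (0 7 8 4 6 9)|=|(0 4 6 8 1 9)(2 7)|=6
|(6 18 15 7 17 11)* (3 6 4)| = 8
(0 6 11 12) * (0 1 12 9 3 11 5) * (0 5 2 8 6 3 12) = [3, 0, 8, 11, 4, 5, 2, 7, 6, 12, 10, 9, 1] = (0 3 11 9 12 1)(2 8 6)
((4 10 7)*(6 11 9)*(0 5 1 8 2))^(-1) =((0 5 1 8 2)(4 10 7)(6 11 9))^(-1) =(0 2 8 1 5)(4 7 10)(6 9 11)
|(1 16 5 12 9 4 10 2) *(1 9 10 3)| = 9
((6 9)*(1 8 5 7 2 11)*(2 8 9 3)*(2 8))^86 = ((1 9 6 3 8 5 7 2 11))^86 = (1 5 9 7 6 2 3 11 8)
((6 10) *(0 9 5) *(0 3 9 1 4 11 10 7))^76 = (0 7 6 10 11 4 1)(3 9 5)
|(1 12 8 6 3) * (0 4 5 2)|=|(0 4 5 2)(1 12 8 6 3)|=20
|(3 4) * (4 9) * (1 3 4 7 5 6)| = |(1 3 9 7 5 6)| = 6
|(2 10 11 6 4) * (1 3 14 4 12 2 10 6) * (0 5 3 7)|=9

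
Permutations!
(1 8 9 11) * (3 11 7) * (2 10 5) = [0, 8, 10, 11, 4, 2, 6, 3, 9, 7, 5, 1] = (1 8 9 7 3 11)(2 10 5)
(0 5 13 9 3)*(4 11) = (0 5 13 9 3)(4 11) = [5, 1, 2, 0, 11, 13, 6, 7, 8, 3, 10, 4, 12, 9]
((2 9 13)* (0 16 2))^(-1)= ((0 16 2 9 13))^(-1)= (0 13 9 2 16)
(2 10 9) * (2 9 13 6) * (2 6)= [0, 1, 10, 3, 4, 5, 6, 7, 8, 9, 13, 11, 12, 2]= (2 10 13)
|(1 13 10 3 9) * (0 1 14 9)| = 10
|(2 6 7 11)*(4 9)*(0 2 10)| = 6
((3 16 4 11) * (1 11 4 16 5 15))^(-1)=(16)(1 15 5 3 11)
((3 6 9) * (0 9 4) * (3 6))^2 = (0 6)(4 9)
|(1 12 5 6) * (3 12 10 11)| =7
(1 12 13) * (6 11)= (1 12 13)(6 11)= [0, 12, 2, 3, 4, 5, 11, 7, 8, 9, 10, 6, 13, 1]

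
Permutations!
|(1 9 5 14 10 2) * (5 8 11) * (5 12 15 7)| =11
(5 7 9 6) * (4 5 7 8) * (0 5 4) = (0 5 8)(6 7 9) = [5, 1, 2, 3, 4, 8, 7, 9, 0, 6]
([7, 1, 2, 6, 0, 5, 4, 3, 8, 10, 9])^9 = [4, 1, 2, 7, 6, 5, 3, 0, 8, 10, 9]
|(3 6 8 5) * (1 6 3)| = 4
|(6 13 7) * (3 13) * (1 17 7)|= |(1 17 7 6 3 13)|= 6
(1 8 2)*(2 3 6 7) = (1 8 3 6 7 2) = [0, 8, 1, 6, 4, 5, 7, 2, 3]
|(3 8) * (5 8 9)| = |(3 9 5 8)| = 4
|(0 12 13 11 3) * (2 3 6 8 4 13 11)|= 9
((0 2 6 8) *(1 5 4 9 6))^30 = ((0 2 1 5 4 9 6 8))^30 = (0 6 4 1)(2 8 9 5)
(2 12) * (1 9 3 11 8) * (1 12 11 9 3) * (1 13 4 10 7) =[0, 3, 11, 9, 10, 5, 6, 1, 12, 13, 7, 8, 2, 4] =(1 3 9 13 4 10 7)(2 11 8 12)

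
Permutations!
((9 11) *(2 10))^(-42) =(11)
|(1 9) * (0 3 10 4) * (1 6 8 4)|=|(0 3 10 1 9 6 8 4)|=8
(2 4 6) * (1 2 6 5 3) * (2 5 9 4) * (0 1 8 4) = [1, 5, 2, 8, 9, 3, 6, 7, 4, 0] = (0 1 5 3 8 4 9)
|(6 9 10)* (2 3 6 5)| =6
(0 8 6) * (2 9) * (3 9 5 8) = (0 3 9 2 5 8 6) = [3, 1, 5, 9, 4, 8, 0, 7, 6, 2]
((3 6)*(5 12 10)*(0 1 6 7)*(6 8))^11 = ((0 1 8 6 3 7)(5 12 10))^11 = (0 7 3 6 8 1)(5 10 12)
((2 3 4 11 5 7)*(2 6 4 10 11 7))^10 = (11)(4 7 6)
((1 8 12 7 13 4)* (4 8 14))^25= (1 14 4)(7 13 8 12)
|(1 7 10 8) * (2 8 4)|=|(1 7 10 4 2 8)|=6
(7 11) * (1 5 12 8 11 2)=(1 5 12 8 11 7 2)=[0, 5, 1, 3, 4, 12, 6, 2, 11, 9, 10, 7, 8]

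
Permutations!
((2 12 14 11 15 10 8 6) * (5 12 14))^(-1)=(2 6 8 10 15 11 14)(5 12)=((2 14 11 15 10 8 6)(5 12))^(-1)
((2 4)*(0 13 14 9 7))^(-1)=((0 13 14 9 7)(2 4))^(-1)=(0 7 9 14 13)(2 4)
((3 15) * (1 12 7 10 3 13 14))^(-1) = ((1 12 7 10 3 15 13 14))^(-1) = (1 14 13 15 3 10 7 12)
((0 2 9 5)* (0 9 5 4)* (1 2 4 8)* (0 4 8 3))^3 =(0 2 3 1 9 8 5)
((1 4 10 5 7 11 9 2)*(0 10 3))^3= (0 7 2 3 5 9 4 10 11 1)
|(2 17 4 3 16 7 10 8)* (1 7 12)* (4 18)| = 11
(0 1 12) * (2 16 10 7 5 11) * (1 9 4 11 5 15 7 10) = (0 9 4 11 2 16 1 12)(7 15) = [9, 12, 16, 3, 11, 5, 6, 15, 8, 4, 10, 2, 0, 13, 14, 7, 1]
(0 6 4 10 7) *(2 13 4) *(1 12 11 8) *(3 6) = (0 3 6 2 13 4 10 7)(1 12 11 8) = [3, 12, 13, 6, 10, 5, 2, 0, 1, 9, 7, 8, 11, 4]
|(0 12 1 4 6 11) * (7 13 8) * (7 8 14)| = 6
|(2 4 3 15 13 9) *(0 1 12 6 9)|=10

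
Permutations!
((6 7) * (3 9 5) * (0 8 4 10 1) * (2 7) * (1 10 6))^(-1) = ((10)(0 8 4 6 2 7 1)(3 9 5))^(-1) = (10)(0 1 7 2 6 4 8)(3 5 9)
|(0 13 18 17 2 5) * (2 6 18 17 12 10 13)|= |(0 2 5)(6 18 12 10 13 17)|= 6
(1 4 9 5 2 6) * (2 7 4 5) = (1 5 7 4 9 2 6) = [0, 5, 6, 3, 9, 7, 1, 4, 8, 2]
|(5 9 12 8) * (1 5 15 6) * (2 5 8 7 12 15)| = 14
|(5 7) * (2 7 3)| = 4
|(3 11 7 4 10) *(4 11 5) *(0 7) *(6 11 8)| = 20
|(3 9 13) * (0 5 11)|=|(0 5 11)(3 9 13)|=3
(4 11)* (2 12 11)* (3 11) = (2 12 3 11 4) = [0, 1, 12, 11, 2, 5, 6, 7, 8, 9, 10, 4, 3]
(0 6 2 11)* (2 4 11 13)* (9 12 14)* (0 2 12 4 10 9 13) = (0 6 10 9 4 11 2)(12 14 13) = [6, 1, 0, 3, 11, 5, 10, 7, 8, 4, 9, 2, 14, 12, 13]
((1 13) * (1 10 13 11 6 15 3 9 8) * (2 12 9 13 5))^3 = ((1 11 6 15 3 13 10 5 2 12 9 8))^3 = (1 15 10 12)(2 8 6 13)(3 5 9 11)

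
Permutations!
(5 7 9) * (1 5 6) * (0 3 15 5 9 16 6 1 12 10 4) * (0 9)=(0 3 15 5 7 16 6 12 10 4 9 1)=[3, 0, 2, 15, 9, 7, 12, 16, 8, 1, 4, 11, 10, 13, 14, 5, 6]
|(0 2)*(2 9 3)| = |(0 9 3 2)| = 4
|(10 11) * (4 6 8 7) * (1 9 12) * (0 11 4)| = |(0 11 10 4 6 8 7)(1 9 12)| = 21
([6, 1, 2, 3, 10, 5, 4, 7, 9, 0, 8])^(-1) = (0 9 8 10 4 6)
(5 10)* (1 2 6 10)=(1 2 6 10 5)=[0, 2, 6, 3, 4, 1, 10, 7, 8, 9, 5]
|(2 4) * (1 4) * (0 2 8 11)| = |(0 2 1 4 8 11)| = 6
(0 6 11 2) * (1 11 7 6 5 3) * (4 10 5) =(0 4 10 5 3 1 11 2)(6 7) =[4, 11, 0, 1, 10, 3, 7, 6, 8, 9, 5, 2]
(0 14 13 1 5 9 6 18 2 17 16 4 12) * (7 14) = (0 7 14 13 1 5 9 6 18 2 17 16 4 12) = [7, 5, 17, 3, 12, 9, 18, 14, 8, 6, 10, 11, 0, 1, 13, 15, 4, 16, 2]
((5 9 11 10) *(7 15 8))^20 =((5 9 11 10)(7 15 8))^20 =(7 8 15)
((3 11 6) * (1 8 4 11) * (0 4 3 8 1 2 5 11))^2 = (2 11 8)(3 5 6)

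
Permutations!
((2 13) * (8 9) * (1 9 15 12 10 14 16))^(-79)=((1 9 8 15 12 10 14 16)(2 13))^(-79)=(1 9 8 15 12 10 14 16)(2 13)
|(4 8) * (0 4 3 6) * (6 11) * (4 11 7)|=|(0 11 6)(3 7 4 8)|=12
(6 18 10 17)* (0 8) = [8, 1, 2, 3, 4, 5, 18, 7, 0, 9, 17, 11, 12, 13, 14, 15, 16, 6, 10] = (0 8)(6 18 10 17)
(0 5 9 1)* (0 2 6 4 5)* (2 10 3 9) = (1 10 3 9)(2 6 4 5) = [0, 10, 6, 9, 5, 2, 4, 7, 8, 1, 3]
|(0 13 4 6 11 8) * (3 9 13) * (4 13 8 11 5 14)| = 4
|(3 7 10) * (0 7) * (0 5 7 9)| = 4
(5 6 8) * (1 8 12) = (1 8 5 6 12) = [0, 8, 2, 3, 4, 6, 12, 7, 5, 9, 10, 11, 1]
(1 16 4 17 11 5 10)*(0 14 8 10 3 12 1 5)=(0 14 8 10 5 3 12 1 16 4 17 11)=[14, 16, 2, 12, 17, 3, 6, 7, 10, 9, 5, 0, 1, 13, 8, 15, 4, 11]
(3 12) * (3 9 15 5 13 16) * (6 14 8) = (3 12 9 15 5 13 16)(6 14 8) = [0, 1, 2, 12, 4, 13, 14, 7, 6, 15, 10, 11, 9, 16, 8, 5, 3]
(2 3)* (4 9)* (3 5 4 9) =(9)(2 5 4 3) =[0, 1, 5, 2, 3, 4, 6, 7, 8, 9]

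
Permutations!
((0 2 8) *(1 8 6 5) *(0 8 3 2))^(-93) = ((8)(1 3 2 6 5))^(-93) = (8)(1 2 5 3 6)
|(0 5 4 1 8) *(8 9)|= 6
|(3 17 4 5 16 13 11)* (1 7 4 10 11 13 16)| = 4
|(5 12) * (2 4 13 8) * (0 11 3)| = 12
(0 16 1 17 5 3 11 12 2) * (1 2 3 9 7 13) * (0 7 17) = (0 16 2 7 13 1)(3 11 12)(5 9 17) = [16, 0, 7, 11, 4, 9, 6, 13, 8, 17, 10, 12, 3, 1, 14, 15, 2, 5]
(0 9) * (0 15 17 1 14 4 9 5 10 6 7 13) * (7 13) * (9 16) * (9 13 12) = [5, 14, 2, 3, 16, 10, 12, 7, 8, 15, 6, 11, 9, 0, 4, 17, 13, 1] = (0 5 10 6 12 9 15 17 1 14 4 16 13)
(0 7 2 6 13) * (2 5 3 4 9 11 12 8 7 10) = (0 10 2 6 13)(3 4 9 11 12 8 7 5) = [10, 1, 6, 4, 9, 3, 13, 5, 7, 11, 2, 12, 8, 0]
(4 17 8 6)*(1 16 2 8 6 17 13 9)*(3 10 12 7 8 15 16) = (1 3 10 12 7 8 17 6 4 13 9)(2 15 16) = [0, 3, 15, 10, 13, 5, 4, 8, 17, 1, 12, 11, 7, 9, 14, 16, 2, 6]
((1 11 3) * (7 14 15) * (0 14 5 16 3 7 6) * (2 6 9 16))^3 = (0 9 1 5)(2 14 16 11)(3 7 6 15)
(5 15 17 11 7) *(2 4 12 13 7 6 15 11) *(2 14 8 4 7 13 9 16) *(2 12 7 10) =(2 10)(4 7 5 11 6 15 17 14 8)(9 16 12) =[0, 1, 10, 3, 7, 11, 15, 5, 4, 16, 2, 6, 9, 13, 8, 17, 12, 14]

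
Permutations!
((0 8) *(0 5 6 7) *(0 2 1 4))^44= ((0 8 5 6 7 2 1 4))^44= (0 7)(1 5)(2 8)(4 6)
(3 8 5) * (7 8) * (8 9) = (3 7 9 8 5) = [0, 1, 2, 7, 4, 3, 6, 9, 5, 8]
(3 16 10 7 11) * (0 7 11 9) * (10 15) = (0 7 9)(3 16 15 10 11) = [7, 1, 2, 16, 4, 5, 6, 9, 8, 0, 11, 3, 12, 13, 14, 10, 15]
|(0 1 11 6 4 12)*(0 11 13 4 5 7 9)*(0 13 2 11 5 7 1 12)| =11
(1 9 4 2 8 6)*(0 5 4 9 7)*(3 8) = (9)(0 5 4 2 3 8 6 1 7) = [5, 7, 3, 8, 2, 4, 1, 0, 6, 9]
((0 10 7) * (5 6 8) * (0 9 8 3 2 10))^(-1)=((2 10 7 9 8 5 6 3))^(-1)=(2 3 6 5 8 9 7 10)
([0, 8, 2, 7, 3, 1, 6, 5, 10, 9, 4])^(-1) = (1 5 7 3 4 10 8)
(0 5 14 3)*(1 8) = (0 5 14 3)(1 8) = [5, 8, 2, 0, 4, 14, 6, 7, 1, 9, 10, 11, 12, 13, 3]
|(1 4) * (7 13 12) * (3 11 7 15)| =6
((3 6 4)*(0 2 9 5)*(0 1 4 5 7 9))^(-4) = (9)(1 4 3 6 5)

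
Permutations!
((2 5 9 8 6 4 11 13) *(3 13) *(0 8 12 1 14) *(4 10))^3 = ((0 8 6 10 4 11 3 13 2 5 9 12 1 14))^3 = (0 10 3 5 1 8 4 13 9 14 6 11 2 12)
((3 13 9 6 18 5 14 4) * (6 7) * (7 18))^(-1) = (3 4 14 5 18 9 13)(6 7)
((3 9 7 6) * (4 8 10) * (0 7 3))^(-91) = ((0 7 6)(3 9)(4 8 10))^(-91) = (0 6 7)(3 9)(4 10 8)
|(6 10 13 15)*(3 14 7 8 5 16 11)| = 28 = |(3 14 7 8 5 16 11)(6 10 13 15)|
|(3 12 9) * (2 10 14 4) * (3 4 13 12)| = 7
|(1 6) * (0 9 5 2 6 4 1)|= 10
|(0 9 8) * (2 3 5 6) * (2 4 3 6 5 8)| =|(0 9 2 6 4 3 8)| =7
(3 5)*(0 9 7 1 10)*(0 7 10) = [9, 0, 2, 5, 4, 3, 6, 1, 8, 10, 7] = (0 9 10 7 1)(3 5)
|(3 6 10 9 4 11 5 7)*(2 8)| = |(2 8)(3 6 10 9 4 11 5 7)| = 8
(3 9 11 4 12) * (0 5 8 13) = (0 5 8 13)(3 9 11 4 12) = [5, 1, 2, 9, 12, 8, 6, 7, 13, 11, 10, 4, 3, 0]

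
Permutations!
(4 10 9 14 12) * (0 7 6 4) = (0 7 6 4 10 9 14 12) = [7, 1, 2, 3, 10, 5, 4, 6, 8, 14, 9, 11, 0, 13, 12]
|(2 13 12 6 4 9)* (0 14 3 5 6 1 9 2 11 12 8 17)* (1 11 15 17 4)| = 36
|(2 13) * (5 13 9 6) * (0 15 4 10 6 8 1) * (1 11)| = 12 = |(0 15 4 10 6 5 13 2 9 8 11 1)|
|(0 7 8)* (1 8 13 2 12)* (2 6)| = |(0 7 13 6 2 12 1 8)| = 8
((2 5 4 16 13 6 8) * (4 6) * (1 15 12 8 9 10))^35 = ((1 15 12 8 2 5 6 9 10)(4 16 13))^35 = (1 10 9 6 5 2 8 12 15)(4 13 16)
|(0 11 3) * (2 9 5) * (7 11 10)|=|(0 10 7 11 3)(2 9 5)|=15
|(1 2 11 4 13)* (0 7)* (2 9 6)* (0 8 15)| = 28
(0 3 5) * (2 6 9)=(0 3 5)(2 6 9)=[3, 1, 6, 5, 4, 0, 9, 7, 8, 2]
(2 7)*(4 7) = [0, 1, 4, 3, 7, 5, 6, 2] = (2 4 7)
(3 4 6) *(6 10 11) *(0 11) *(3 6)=[11, 1, 2, 4, 10, 5, 6, 7, 8, 9, 0, 3]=(0 11 3 4 10)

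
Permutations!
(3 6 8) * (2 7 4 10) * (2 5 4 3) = (2 7 3 6 8)(4 10 5) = [0, 1, 7, 6, 10, 4, 8, 3, 2, 9, 5]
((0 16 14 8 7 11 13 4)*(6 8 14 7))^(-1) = ((0 16 7 11 13 4)(6 8))^(-1) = (0 4 13 11 7 16)(6 8)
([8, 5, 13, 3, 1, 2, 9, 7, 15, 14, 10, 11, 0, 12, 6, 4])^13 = [1, 12, 8, 3, 13, 0, 9, 7, 5, 14, 10, 11, 4, 15, 6, 2]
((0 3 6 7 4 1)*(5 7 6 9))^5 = (0 4 5 3 1 7 9)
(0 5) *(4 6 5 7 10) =(0 7 10 4 6 5) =[7, 1, 2, 3, 6, 0, 5, 10, 8, 9, 4]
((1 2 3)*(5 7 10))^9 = (10)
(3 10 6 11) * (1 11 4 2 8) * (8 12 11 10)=(1 10 6 4 2 12 11 3 8)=[0, 10, 12, 8, 2, 5, 4, 7, 1, 9, 6, 3, 11]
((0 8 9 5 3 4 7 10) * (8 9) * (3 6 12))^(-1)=((0 9 5 6 12 3 4 7 10))^(-1)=(0 10 7 4 3 12 6 5 9)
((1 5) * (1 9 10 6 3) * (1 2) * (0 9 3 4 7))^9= (0 6)(1 5 3 2)(4 9)(7 10)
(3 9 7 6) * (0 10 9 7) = (0 10 9)(3 7 6) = [10, 1, 2, 7, 4, 5, 3, 6, 8, 0, 9]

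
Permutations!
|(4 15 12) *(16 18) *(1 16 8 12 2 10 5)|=10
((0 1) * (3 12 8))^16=((0 1)(3 12 8))^16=(3 12 8)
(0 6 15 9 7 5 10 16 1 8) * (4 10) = (0 6 15 9 7 5 4 10 16 1 8) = [6, 8, 2, 3, 10, 4, 15, 5, 0, 7, 16, 11, 12, 13, 14, 9, 1]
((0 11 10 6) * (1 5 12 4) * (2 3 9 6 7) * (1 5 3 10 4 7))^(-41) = (0 10 4 3 12 6 2 11 1 5 9 7)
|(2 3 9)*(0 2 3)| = 2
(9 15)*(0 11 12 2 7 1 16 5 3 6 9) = [11, 16, 7, 6, 4, 3, 9, 1, 8, 15, 10, 12, 2, 13, 14, 0, 5] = (0 11 12 2 7 1 16 5 3 6 9 15)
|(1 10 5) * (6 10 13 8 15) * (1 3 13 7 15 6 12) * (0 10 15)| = 11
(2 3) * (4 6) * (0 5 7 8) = (0 5 7 8)(2 3)(4 6) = [5, 1, 3, 2, 6, 7, 4, 8, 0]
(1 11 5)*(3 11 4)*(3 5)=[0, 4, 2, 11, 5, 1, 6, 7, 8, 9, 10, 3]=(1 4 5)(3 11)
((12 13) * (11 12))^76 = ((11 12 13))^76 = (11 12 13)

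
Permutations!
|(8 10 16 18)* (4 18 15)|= 6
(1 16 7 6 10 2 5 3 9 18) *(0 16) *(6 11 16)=(0 6 10 2 5 3 9 18 1)(7 11 16)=[6, 0, 5, 9, 4, 3, 10, 11, 8, 18, 2, 16, 12, 13, 14, 15, 7, 17, 1]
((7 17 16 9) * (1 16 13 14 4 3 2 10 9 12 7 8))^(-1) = (1 8 9 10 2 3 4 14 13 17 7 12 16)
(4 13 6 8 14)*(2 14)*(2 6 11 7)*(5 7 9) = (2 14 4 13 11 9 5 7)(6 8) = [0, 1, 14, 3, 13, 7, 8, 2, 6, 5, 10, 9, 12, 11, 4]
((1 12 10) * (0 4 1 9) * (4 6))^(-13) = ((0 6 4 1 12 10 9))^(-13) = (0 6 4 1 12 10 9)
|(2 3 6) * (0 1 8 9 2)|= 7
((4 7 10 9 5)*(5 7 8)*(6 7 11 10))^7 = ((4 8 5)(6 7)(9 11 10))^7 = (4 8 5)(6 7)(9 11 10)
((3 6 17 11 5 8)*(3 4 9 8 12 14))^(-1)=((3 6 17 11 5 12 14)(4 9 8))^(-1)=(3 14 12 5 11 17 6)(4 8 9)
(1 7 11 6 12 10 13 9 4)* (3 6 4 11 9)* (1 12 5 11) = (1 7 9)(3 6 5 11 4 12 10 13) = [0, 7, 2, 6, 12, 11, 5, 9, 8, 1, 13, 4, 10, 3]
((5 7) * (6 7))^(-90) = ((5 6 7))^(-90) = (7)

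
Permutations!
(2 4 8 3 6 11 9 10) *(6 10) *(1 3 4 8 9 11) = (11)(1 3 10 2 8 4 9 6) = [0, 3, 8, 10, 9, 5, 1, 7, 4, 6, 2, 11]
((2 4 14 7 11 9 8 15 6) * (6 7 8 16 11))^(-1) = (2 6 7 15 8 14 4)(9 11 16)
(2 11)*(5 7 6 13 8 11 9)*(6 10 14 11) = (2 9 5 7 10 14 11)(6 13 8) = [0, 1, 9, 3, 4, 7, 13, 10, 6, 5, 14, 2, 12, 8, 11]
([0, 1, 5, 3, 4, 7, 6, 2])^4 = [0, 1, 5, 3, 4, 7, 6, 2]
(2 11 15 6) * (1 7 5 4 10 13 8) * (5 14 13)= (1 7 14 13 8)(2 11 15 6)(4 10 5)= [0, 7, 11, 3, 10, 4, 2, 14, 1, 9, 5, 15, 12, 8, 13, 6]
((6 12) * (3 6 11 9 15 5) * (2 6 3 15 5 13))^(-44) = (2 9)(5 6)(11 13)(12 15)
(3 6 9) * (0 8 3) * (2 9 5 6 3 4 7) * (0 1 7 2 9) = (0 8 4 2)(1 7 9)(5 6) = [8, 7, 0, 3, 2, 6, 5, 9, 4, 1]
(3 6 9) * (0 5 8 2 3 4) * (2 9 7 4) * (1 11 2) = (0 5 8 9 1 11 2 3 6 7 4) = [5, 11, 3, 6, 0, 8, 7, 4, 9, 1, 10, 2]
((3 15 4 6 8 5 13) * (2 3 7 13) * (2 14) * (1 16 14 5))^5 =(1 15 16 4 14 6 2 8 3)(7 13) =((1 16 14 2 3 15 4 6 8)(7 13))^5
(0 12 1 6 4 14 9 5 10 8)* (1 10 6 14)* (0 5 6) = (0 12 10 8 5)(1 14 9 6 4) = [12, 14, 2, 3, 1, 0, 4, 7, 5, 6, 8, 11, 10, 13, 9]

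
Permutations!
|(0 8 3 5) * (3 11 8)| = |(0 3 5)(8 11)| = 6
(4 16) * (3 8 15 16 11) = [0, 1, 2, 8, 11, 5, 6, 7, 15, 9, 10, 3, 12, 13, 14, 16, 4] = (3 8 15 16 4 11)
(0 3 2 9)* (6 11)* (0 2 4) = (0 3 4)(2 9)(6 11) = [3, 1, 9, 4, 0, 5, 11, 7, 8, 2, 10, 6]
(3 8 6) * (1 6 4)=(1 6 3 8 4)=[0, 6, 2, 8, 1, 5, 3, 7, 4]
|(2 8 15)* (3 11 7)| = 3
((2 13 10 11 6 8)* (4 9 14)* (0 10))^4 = (0 8 10 2 11 13 6)(4 9 14)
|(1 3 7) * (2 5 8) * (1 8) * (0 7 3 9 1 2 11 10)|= 10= |(0 7 8 11 10)(1 9)(2 5)|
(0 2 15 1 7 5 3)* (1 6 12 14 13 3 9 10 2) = [1, 7, 15, 0, 4, 9, 12, 5, 8, 10, 2, 11, 14, 3, 13, 6] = (0 1 7 5 9 10 2 15 6 12 14 13 3)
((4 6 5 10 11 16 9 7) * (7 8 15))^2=(4 5 11 9 15)(6 10 16 8 7)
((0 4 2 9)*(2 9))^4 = (0 4 9)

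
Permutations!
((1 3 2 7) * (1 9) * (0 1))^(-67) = (0 9 7 2 3 1)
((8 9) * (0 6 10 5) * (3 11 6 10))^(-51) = ((0 10 5)(3 11 6)(8 9))^(-51) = (11)(8 9)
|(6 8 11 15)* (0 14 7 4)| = 4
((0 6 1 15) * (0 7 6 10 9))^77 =(0 9 10)(1 15 7 6)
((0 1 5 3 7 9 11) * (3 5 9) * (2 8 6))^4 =((0 1 9 11)(2 8 6)(3 7))^4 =(11)(2 8 6)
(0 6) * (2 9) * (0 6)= [0, 1, 9, 3, 4, 5, 6, 7, 8, 2]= (2 9)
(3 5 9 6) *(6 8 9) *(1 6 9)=(1 6 3 5 9 8)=[0, 6, 2, 5, 4, 9, 3, 7, 1, 8]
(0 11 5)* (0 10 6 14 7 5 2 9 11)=(2 9 11)(5 10 6 14 7)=[0, 1, 9, 3, 4, 10, 14, 5, 8, 11, 6, 2, 12, 13, 7]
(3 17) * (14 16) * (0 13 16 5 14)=(0 13 16)(3 17)(5 14)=[13, 1, 2, 17, 4, 14, 6, 7, 8, 9, 10, 11, 12, 16, 5, 15, 0, 3]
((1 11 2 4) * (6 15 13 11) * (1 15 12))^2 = (1 12 6)(2 15 11 4 13)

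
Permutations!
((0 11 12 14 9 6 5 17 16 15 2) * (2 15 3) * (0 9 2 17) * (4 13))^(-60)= ((0 11 12 14 2 9 6 5)(3 17 16)(4 13))^(-60)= (17)(0 2)(5 14)(6 12)(9 11)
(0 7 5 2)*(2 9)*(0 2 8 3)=[7, 1, 2, 0, 4, 9, 6, 5, 3, 8]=(0 7 5 9 8 3)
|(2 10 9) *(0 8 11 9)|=6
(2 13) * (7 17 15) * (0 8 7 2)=(0 8 7 17 15 2 13)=[8, 1, 13, 3, 4, 5, 6, 17, 7, 9, 10, 11, 12, 0, 14, 2, 16, 15]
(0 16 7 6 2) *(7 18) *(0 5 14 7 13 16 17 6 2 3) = (0 17 6 3)(2 5 14 7)(13 16 18) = [17, 1, 5, 0, 4, 14, 3, 2, 8, 9, 10, 11, 12, 16, 7, 15, 18, 6, 13]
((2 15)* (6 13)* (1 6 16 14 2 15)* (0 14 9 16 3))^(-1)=(0 3 13 6 1 2 14)(9 16)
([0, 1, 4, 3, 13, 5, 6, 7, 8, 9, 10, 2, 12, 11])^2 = (2 13)(4 11)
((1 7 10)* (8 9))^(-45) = (10)(8 9)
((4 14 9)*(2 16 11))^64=((2 16 11)(4 14 9))^64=(2 16 11)(4 14 9)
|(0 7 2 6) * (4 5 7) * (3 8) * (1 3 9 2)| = |(0 4 5 7 1 3 8 9 2 6)| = 10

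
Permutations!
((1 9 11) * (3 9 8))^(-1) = (1 11 9 3 8)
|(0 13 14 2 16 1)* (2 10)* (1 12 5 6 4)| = |(0 13 14 10 2 16 12 5 6 4 1)| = 11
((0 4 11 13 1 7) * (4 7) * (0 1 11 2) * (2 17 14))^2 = (0 1 17 2 7 4 14)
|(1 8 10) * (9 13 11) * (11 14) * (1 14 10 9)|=|(1 8 9 13 10 14 11)|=7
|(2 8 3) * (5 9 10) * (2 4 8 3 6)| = 15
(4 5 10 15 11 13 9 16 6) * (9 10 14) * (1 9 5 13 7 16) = (1 9)(4 13 10 15 11 7 16 6)(5 14) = [0, 9, 2, 3, 13, 14, 4, 16, 8, 1, 15, 7, 12, 10, 5, 11, 6]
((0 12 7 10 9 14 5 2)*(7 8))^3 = (0 7 14)(2 8 9)(5 12 10)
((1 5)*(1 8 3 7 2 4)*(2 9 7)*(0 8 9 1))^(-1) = ((0 8 3 2 4)(1 5 9 7))^(-1) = (0 4 2 3 8)(1 7 9 5)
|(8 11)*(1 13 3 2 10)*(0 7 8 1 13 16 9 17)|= |(0 7 8 11 1 16 9 17)(2 10 13 3)|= 8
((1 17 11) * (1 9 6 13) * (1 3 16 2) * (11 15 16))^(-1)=(1 2 16 15 17)(3 13 6 9 11)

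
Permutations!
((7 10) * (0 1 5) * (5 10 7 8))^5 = ((0 1 10 8 5))^5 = (10)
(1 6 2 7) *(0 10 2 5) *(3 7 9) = (0 10 2 9 3 7 1 6 5) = [10, 6, 9, 7, 4, 0, 5, 1, 8, 3, 2]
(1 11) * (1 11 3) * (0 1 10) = [1, 3, 2, 10, 4, 5, 6, 7, 8, 9, 0, 11] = (11)(0 1 3 10)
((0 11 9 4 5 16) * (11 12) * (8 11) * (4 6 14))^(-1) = ((0 12 8 11 9 6 14 4 5 16))^(-1) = (0 16 5 4 14 6 9 11 8 12)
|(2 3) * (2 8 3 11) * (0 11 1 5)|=10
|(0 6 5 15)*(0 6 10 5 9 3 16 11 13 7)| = |(0 10 5 15 6 9 3 16 11 13 7)| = 11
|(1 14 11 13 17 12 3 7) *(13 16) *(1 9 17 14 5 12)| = 28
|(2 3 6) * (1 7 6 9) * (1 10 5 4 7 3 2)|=8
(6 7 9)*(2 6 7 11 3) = (2 6 11 3)(7 9) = [0, 1, 6, 2, 4, 5, 11, 9, 8, 7, 10, 3]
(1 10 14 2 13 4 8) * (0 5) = (0 5)(1 10 14 2 13 4 8) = [5, 10, 13, 3, 8, 0, 6, 7, 1, 9, 14, 11, 12, 4, 2]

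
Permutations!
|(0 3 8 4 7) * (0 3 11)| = 4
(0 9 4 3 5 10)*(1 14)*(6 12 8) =(0 9 4 3 5 10)(1 14)(6 12 8) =[9, 14, 2, 5, 3, 10, 12, 7, 6, 4, 0, 11, 8, 13, 1]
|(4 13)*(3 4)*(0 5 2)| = 3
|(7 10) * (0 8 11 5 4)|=|(0 8 11 5 4)(7 10)|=10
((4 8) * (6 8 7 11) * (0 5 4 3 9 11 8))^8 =(0 6 11 9 3 8 7 4 5)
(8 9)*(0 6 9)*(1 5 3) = (0 6 9 8)(1 5 3) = [6, 5, 2, 1, 4, 3, 9, 7, 0, 8]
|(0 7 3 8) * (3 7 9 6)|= |(0 9 6 3 8)|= 5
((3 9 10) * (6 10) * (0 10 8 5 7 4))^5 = (0 8 10 5 3 7 9 4 6)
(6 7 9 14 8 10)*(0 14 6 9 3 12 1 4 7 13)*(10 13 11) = (0 14 8 13)(1 4 7 3 12)(6 11 10 9) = [14, 4, 2, 12, 7, 5, 11, 3, 13, 6, 9, 10, 1, 0, 8]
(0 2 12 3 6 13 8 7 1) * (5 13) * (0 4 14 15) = (0 2 12 3 6 5 13 8 7 1 4 14 15) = [2, 4, 12, 6, 14, 13, 5, 1, 7, 9, 10, 11, 3, 8, 15, 0]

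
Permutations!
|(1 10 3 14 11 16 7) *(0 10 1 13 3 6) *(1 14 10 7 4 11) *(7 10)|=6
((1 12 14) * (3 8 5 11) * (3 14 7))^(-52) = ((1 12 7 3 8 5 11 14))^(-52) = (1 8)(3 14)(5 12)(7 11)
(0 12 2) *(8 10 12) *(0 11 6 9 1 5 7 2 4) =(0 8 10 12 4)(1 5 7 2 11 6 9) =[8, 5, 11, 3, 0, 7, 9, 2, 10, 1, 12, 6, 4]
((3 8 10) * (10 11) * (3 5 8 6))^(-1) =(3 6)(5 10 11 8)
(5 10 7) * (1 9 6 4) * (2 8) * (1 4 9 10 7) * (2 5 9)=(1 10)(2 8 5 7 9 6)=[0, 10, 8, 3, 4, 7, 2, 9, 5, 6, 1]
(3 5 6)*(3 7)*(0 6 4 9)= [6, 1, 2, 5, 9, 4, 7, 3, 8, 0]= (0 6 7 3 5 4 9)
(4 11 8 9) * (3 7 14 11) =[0, 1, 2, 7, 3, 5, 6, 14, 9, 4, 10, 8, 12, 13, 11] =(3 7 14 11 8 9 4)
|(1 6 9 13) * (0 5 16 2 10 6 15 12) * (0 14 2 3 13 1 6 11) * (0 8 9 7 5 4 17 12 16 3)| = 65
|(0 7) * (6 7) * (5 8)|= 6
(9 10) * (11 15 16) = (9 10)(11 15 16) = [0, 1, 2, 3, 4, 5, 6, 7, 8, 10, 9, 15, 12, 13, 14, 16, 11]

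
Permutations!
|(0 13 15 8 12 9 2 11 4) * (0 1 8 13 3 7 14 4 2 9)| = |(0 3 7 14 4 1 8 12)(2 11)(13 15)| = 8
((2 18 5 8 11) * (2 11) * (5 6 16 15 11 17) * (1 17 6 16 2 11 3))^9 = ((1 17 5 8 11 6 2 18 16 15 3))^9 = (1 15 18 6 8 17 3 16 2 11 5)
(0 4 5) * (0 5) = (5)(0 4) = [4, 1, 2, 3, 0, 5]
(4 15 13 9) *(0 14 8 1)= (0 14 8 1)(4 15 13 9)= [14, 0, 2, 3, 15, 5, 6, 7, 1, 4, 10, 11, 12, 9, 8, 13]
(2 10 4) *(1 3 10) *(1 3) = (2 3 10 4) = [0, 1, 3, 10, 2, 5, 6, 7, 8, 9, 4]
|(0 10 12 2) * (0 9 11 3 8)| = 8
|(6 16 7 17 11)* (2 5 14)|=15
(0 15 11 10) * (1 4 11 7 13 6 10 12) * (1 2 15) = (0 1 4 11 12 2 15 7 13 6 10) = [1, 4, 15, 3, 11, 5, 10, 13, 8, 9, 0, 12, 2, 6, 14, 7]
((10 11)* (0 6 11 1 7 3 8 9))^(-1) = ((0 6 11 10 1 7 3 8 9))^(-1) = (0 9 8 3 7 1 10 11 6)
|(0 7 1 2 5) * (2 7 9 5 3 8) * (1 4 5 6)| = |(0 9 6 1 7 4 5)(2 3 8)| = 21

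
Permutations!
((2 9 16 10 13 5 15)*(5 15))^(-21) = ((2 9 16 10 13 15))^(-21) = (2 10)(9 13)(15 16)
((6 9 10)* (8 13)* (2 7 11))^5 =((2 7 11)(6 9 10)(8 13))^5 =(2 11 7)(6 10 9)(8 13)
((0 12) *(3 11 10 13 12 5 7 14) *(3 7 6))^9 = (0 5 6 3 11 10 13 12)(7 14)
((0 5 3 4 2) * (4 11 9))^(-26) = ((0 5 3 11 9 4 2))^(-26) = (0 3 9 2 5 11 4)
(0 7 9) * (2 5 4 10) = [7, 1, 5, 3, 10, 4, 6, 9, 8, 0, 2] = (0 7 9)(2 5 4 10)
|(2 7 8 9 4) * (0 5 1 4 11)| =|(0 5 1 4 2 7 8 9 11)| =9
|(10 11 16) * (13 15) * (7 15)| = 3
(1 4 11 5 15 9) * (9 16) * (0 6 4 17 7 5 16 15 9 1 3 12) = (0 6 4 11 16 1 17 7 5 9 3 12) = [6, 17, 2, 12, 11, 9, 4, 5, 8, 3, 10, 16, 0, 13, 14, 15, 1, 7]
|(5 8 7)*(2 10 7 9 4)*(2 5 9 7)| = |(2 10)(4 5 8 7 9)| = 10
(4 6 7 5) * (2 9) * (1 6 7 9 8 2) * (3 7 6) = [0, 3, 8, 7, 6, 4, 9, 5, 2, 1] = (1 3 7 5 4 6 9)(2 8)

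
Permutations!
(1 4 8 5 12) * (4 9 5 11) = (1 9 5 12)(4 8 11) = [0, 9, 2, 3, 8, 12, 6, 7, 11, 5, 10, 4, 1]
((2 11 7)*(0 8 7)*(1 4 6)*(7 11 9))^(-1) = ((0 8 11)(1 4 6)(2 9 7))^(-1) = (0 11 8)(1 6 4)(2 7 9)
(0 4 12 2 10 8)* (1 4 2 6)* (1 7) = (0 2 10 8)(1 4 12 6 7) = [2, 4, 10, 3, 12, 5, 7, 1, 0, 9, 8, 11, 6]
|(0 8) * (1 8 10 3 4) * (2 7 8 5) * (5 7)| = |(0 10 3 4 1 7 8)(2 5)| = 14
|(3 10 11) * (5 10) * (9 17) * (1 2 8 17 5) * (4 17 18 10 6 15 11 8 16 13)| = 12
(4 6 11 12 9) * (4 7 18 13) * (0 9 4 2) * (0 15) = [9, 1, 15, 3, 6, 5, 11, 18, 8, 7, 10, 12, 4, 2, 14, 0, 16, 17, 13] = (0 9 7 18 13 2 15)(4 6 11 12)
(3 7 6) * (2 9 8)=(2 9 8)(3 7 6)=[0, 1, 9, 7, 4, 5, 3, 6, 2, 8]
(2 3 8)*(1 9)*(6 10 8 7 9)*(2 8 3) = (1 6 10 3 7 9) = [0, 6, 2, 7, 4, 5, 10, 9, 8, 1, 3]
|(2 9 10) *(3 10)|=|(2 9 3 10)|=4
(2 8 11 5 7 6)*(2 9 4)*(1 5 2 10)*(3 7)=(1 5 3 7 6 9 4 10)(2 8 11)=[0, 5, 8, 7, 10, 3, 9, 6, 11, 4, 1, 2]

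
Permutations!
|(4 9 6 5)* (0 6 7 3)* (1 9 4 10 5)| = 6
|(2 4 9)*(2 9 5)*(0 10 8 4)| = |(0 10 8 4 5 2)| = 6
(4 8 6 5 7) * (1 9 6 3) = (1 9 6 5 7 4 8 3) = [0, 9, 2, 1, 8, 7, 5, 4, 3, 6]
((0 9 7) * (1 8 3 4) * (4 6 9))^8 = (9)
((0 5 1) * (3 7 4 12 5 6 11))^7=(0 5 4 3 6 1 12 7 11)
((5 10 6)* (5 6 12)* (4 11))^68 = ((4 11)(5 10 12))^68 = (5 12 10)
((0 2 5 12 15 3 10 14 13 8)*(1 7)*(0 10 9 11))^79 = ((0 2 5 12 15 3 9 11)(1 7)(8 10 14 13))^79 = (0 11 9 3 15 12 5 2)(1 7)(8 13 14 10)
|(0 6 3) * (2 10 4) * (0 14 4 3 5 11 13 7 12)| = 35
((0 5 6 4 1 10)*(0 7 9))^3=((0 5 6 4 1 10 7 9))^3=(0 4 7 5 1 9 6 10)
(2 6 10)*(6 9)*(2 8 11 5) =[0, 1, 9, 3, 4, 2, 10, 7, 11, 6, 8, 5] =(2 9 6 10 8 11 5)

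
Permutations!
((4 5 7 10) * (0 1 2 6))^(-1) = (0 6 2 1)(4 10 7 5)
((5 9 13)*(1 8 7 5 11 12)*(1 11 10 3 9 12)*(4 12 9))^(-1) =((1 8 7 5 9 13 10 3 4 12 11))^(-1) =(1 11 12 4 3 10 13 9 5 7 8)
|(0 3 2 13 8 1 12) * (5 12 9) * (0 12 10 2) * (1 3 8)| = |(0 8 3)(1 9 5 10 2 13)| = 6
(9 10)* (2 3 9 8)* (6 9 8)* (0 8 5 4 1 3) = [8, 3, 0, 5, 1, 4, 9, 7, 2, 10, 6] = (0 8 2)(1 3 5 4)(6 9 10)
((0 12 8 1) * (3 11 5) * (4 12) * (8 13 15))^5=((0 4 12 13 15 8 1)(3 11 5))^5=(0 8 13 4 1 15 12)(3 5 11)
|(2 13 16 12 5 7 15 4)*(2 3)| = 9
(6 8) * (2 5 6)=(2 5 6 8)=[0, 1, 5, 3, 4, 6, 8, 7, 2]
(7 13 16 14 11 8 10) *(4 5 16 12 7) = (4 5 16 14 11 8 10)(7 13 12) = [0, 1, 2, 3, 5, 16, 6, 13, 10, 9, 4, 8, 7, 12, 11, 15, 14]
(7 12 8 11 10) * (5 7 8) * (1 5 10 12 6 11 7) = (1 5)(6 11 12 10 8 7) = [0, 5, 2, 3, 4, 1, 11, 6, 7, 9, 8, 12, 10]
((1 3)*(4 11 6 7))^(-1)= (1 3)(4 7 6 11)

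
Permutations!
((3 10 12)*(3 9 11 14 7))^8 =((3 10 12 9 11 14 7))^8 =(3 10 12 9 11 14 7)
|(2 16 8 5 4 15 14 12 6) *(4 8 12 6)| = 14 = |(2 16 12 4 15 14 6)(5 8)|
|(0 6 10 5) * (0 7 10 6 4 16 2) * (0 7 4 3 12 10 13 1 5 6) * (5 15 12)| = 13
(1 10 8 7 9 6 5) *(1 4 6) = (1 10 8 7 9)(4 6 5) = [0, 10, 2, 3, 6, 4, 5, 9, 7, 1, 8]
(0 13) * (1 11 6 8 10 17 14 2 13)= [1, 11, 13, 3, 4, 5, 8, 7, 10, 9, 17, 6, 12, 0, 2, 15, 16, 14]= (0 1 11 6 8 10 17 14 2 13)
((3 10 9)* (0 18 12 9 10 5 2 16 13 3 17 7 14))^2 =(0 12 17 14 18 9 7)(2 13 5 16 3)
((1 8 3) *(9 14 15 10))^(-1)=((1 8 3)(9 14 15 10))^(-1)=(1 3 8)(9 10 15 14)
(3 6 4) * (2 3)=(2 3 6 4)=[0, 1, 3, 6, 2, 5, 4]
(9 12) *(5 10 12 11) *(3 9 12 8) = (12)(3 9 11 5 10 8) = [0, 1, 2, 9, 4, 10, 6, 7, 3, 11, 8, 5, 12]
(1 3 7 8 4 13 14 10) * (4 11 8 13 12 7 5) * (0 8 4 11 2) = (0 8 2)(1 3 5 11 4 12 7 13 14 10) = [8, 3, 0, 5, 12, 11, 6, 13, 2, 9, 1, 4, 7, 14, 10]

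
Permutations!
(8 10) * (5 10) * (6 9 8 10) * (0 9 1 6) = (10)(0 9 8 5)(1 6) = [9, 6, 2, 3, 4, 0, 1, 7, 5, 8, 10]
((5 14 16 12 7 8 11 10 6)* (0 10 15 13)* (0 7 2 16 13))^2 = ((0 10 6 5 14 13 7 8 11 15)(2 16 12))^2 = (0 6 14 7 11)(2 12 16)(5 13 8 15 10)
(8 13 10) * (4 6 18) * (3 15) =(3 15)(4 6 18)(8 13 10) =[0, 1, 2, 15, 6, 5, 18, 7, 13, 9, 8, 11, 12, 10, 14, 3, 16, 17, 4]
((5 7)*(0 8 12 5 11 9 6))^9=((0 8 12 5 7 11 9 6))^9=(0 8 12 5 7 11 9 6)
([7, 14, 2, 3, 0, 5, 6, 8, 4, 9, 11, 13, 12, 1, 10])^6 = (0 8)(1 14 10 11 13)(4 7)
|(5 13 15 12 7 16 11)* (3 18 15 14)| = |(3 18 15 12 7 16 11 5 13 14)| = 10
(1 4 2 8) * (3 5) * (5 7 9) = (1 4 2 8)(3 7 9 5) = [0, 4, 8, 7, 2, 3, 6, 9, 1, 5]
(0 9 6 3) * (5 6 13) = (0 9 13 5 6 3) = [9, 1, 2, 0, 4, 6, 3, 7, 8, 13, 10, 11, 12, 5]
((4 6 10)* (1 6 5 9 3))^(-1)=((1 6 10 4 5 9 3))^(-1)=(1 3 9 5 4 10 6)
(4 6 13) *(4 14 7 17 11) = (4 6 13 14 7 17 11) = [0, 1, 2, 3, 6, 5, 13, 17, 8, 9, 10, 4, 12, 14, 7, 15, 16, 11]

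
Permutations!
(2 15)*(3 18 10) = [0, 1, 15, 18, 4, 5, 6, 7, 8, 9, 3, 11, 12, 13, 14, 2, 16, 17, 10] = (2 15)(3 18 10)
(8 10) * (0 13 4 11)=(0 13 4 11)(8 10)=[13, 1, 2, 3, 11, 5, 6, 7, 10, 9, 8, 0, 12, 4]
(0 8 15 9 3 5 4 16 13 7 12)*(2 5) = (0 8 15 9 3 2 5 4 16 13 7 12) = [8, 1, 5, 2, 16, 4, 6, 12, 15, 3, 10, 11, 0, 7, 14, 9, 13]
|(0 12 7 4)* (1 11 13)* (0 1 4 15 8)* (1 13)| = 10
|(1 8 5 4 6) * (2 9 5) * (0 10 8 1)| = |(0 10 8 2 9 5 4 6)| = 8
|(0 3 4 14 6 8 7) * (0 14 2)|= 4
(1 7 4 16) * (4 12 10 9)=(1 7 12 10 9 4 16)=[0, 7, 2, 3, 16, 5, 6, 12, 8, 4, 9, 11, 10, 13, 14, 15, 1]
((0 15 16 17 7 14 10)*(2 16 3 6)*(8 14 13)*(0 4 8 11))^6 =((0 15 3 6 2 16 17 7 13 11)(4 8 14 10))^6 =(0 17 3 13 2)(4 14)(6 11 16 15 7)(8 10)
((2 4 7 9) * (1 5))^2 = ((1 5)(2 4 7 9))^2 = (2 7)(4 9)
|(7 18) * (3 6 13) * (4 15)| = |(3 6 13)(4 15)(7 18)| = 6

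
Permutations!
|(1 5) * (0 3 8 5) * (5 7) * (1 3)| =4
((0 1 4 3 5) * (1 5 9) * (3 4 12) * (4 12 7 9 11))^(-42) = ((0 5)(1 7 9)(3 11 4 12))^(-42) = (3 4)(11 12)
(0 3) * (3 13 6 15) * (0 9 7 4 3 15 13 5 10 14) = (15)(0 5 10 14)(3 9 7 4)(6 13) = [5, 1, 2, 9, 3, 10, 13, 4, 8, 7, 14, 11, 12, 6, 0, 15]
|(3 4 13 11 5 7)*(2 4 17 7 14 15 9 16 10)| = 30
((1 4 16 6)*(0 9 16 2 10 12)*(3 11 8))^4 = ((0 9 16 6 1 4 2 10 12)(3 11 8))^4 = (0 1 12 6 10 16 2 9 4)(3 11 8)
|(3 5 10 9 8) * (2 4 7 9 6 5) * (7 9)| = |(2 4 9 8 3)(5 10 6)| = 15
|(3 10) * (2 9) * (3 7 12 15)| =10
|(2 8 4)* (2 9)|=|(2 8 4 9)|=4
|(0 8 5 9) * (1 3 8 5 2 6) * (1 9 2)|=15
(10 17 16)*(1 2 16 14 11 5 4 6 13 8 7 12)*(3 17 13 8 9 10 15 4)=(1 2 16 15 4 6 8 7 12)(3 17 14 11 5)(9 10 13)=[0, 2, 16, 17, 6, 3, 8, 12, 7, 10, 13, 5, 1, 9, 11, 4, 15, 14]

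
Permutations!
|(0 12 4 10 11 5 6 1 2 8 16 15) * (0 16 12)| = 18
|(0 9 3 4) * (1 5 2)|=|(0 9 3 4)(1 5 2)|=12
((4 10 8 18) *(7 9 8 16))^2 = (4 16 9 18 10 7 8)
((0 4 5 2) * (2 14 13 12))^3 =(0 14 2 5 12 4 13)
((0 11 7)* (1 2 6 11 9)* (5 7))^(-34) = (0 5 6 1)(2 9 7 11)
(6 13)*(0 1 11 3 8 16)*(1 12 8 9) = (0 12 8 16)(1 11 3 9)(6 13) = [12, 11, 2, 9, 4, 5, 13, 7, 16, 1, 10, 3, 8, 6, 14, 15, 0]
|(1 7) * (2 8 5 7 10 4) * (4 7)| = 12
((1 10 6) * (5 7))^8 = ((1 10 6)(5 7))^8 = (1 6 10)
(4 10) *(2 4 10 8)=[0, 1, 4, 3, 8, 5, 6, 7, 2, 9, 10]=(10)(2 4 8)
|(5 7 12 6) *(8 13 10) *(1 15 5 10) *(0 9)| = 18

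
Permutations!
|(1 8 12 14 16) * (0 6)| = |(0 6)(1 8 12 14 16)| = 10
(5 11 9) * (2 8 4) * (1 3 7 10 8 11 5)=(1 3 7 10 8 4 2 11 9)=[0, 3, 11, 7, 2, 5, 6, 10, 4, 1, 8, 9]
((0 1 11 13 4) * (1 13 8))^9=(13)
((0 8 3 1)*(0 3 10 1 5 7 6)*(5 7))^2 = (0 10 3 6 8 1 7)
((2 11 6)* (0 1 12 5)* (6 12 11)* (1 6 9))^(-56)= (12)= ((0 6 2 9 1 11 12 5))^(-56)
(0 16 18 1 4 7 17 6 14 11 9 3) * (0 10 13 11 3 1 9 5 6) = (0 16 18 9 1 4 7 17)(3 10 13 11 5 6 14) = [16, 4, 2, 10, 7, 6, 14, 17, 8, 1, 13, 5, 12, 11, 3, 15, 18, 0, 9]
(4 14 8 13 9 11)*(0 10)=(0 10)(4 14 8 13 9 11)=[10, 1, 2, 3, 14, 5, 6, 7, 13, 11, 0, 4, 12, 9, 8]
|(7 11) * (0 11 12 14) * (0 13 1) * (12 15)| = 8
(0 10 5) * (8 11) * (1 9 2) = (0 10 5)(1 9 2)(8 11) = [10, 9, 1, 3, 4, 0, 6, 7, 11, 2, 5, 8]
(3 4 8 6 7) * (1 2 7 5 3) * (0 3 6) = (0 3 4 8)(1 2 7)(5 6) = [3, 2, 7, 4, 8, 6, 5, 1, 0]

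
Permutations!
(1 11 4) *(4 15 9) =(1 11 15 9 4) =[0, 11, 2, 3, 1, 5, 6, 7, 8, 4, 10, 15, 12, 13, 14, 9]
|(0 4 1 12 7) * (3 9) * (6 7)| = |(0 4 1 12 6 7)(3 9)| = 6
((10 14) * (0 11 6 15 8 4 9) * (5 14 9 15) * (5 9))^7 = (0 9 6 11)(4 15 8)(5 14 10)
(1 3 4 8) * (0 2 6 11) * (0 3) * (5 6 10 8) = (0 2 10 8 1)(3 4 5 6 11) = [2, 0, 10, 4, 5, 6, 11, 7, 1, 9, 8, 3]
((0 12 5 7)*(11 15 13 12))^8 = (0 11 15 13 12 5 7)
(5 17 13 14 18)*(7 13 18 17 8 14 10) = [0, 1, 2, 3, 4, 8, 6, 13, 14, 9, 7, 11, 12, 10, 17, 15, 16, 18, 5] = (5 8 14 17 18)(7 13 10)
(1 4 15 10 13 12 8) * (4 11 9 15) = (1 11 9 15 10 13 12 8) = [0, 11, 2, 3, 4, 5, 6, 7, 1, 15, 13, 9, 8, 12, 14, 10]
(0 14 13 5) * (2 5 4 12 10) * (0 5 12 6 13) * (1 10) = (0 14)(1 10 2 12)(4 6 13) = [14, 10, 12, 3, 6, 5, 13, 7, 8, 9, 2, 11, 1, 4, 0]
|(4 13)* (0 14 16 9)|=4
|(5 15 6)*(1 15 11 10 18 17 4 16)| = |(1 15 6 5 11 10 18 17 4 16)| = 10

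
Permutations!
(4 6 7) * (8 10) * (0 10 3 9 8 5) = (0 10 5)(3 9 8)(4 6 7) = [10, 1, 2, 9, 6, 0, 7, 4, 3, 8, 5]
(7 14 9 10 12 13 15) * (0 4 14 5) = (0 4 14 9 10 12 13 15 7 5) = [4, 1, 2, 3, 14, 0, 6, 5, 8, 10, 12, 11, 13, 15, 9, 7]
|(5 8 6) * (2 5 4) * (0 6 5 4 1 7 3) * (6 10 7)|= 4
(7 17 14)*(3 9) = (3 9)(7 17 14) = [0, 1, 2, 9, 4, 5, 6, 17, 8, 3, 10, 11, 12, 13, 7, 15, 16, 14]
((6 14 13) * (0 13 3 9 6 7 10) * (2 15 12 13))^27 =(0 10 7 13 12 15 2)(3 14 6 9)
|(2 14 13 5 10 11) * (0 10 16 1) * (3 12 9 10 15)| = 13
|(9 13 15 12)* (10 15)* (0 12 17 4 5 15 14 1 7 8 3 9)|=|(0 12)(1 7 8 3 9 13 10 14)(4 5 15 17)|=8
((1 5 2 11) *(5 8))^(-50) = (11)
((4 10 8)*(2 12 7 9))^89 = ((2 12 7 9)(4 10 8))^89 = (2 12 7 9)(4 8 10)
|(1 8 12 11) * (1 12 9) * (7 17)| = 6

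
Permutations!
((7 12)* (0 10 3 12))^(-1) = ((0 10 3 12 7))^(-1) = (0 7 12 3 10)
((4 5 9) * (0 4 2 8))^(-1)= (0 8 2 9 5 4)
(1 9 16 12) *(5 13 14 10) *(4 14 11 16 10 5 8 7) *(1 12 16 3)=(16)(1 9 10 8 7 4 14 5 13 11 3)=[0, 9, 2, 1, 14, 13, 6, 4, 7, 10, 8, 3, 12, 11, 5, 15, 16]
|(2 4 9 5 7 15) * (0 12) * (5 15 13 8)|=4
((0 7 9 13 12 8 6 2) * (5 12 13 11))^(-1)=(13)(0 2 6 8 12 5 11 9 7)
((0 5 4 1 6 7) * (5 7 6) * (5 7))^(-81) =(0 7 1 4 5) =((0 5 4 1 7))^(-81)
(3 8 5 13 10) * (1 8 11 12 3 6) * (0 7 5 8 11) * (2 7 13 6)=(0 13 10 2 7 5 6 1 11 12 3)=[13, 11, 7, 0, 4, 6, 1, 5, 8, 9, 2, 12, 3, 10]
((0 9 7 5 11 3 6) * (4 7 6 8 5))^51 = (3 11 5 8)(4 7)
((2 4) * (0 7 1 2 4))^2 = ((0 7 1 2))^2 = (0 1)(2 7)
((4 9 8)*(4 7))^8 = ((4 9 8 7))^8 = (9)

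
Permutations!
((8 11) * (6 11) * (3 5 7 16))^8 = ((3 5 7 16)(6 11 8))^8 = (16)(6 8 11)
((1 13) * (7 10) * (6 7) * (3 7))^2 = ((1 13)(3 7 10 6))^2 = (13)(3 10)(6 7)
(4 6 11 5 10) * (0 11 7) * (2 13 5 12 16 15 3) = (0 11 12 16 15 3 2 13 5 10 4 6 7) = [11, 1, 13, 2, 6, 10, 7, 0, 8, 9, 4, 12, 16, 5, 14, 3, 15]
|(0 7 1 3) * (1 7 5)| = 4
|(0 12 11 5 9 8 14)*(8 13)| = 8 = |(0 12 11 5 9 13 8 14)|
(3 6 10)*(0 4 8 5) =(0 4 8 5)(3 6 10) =[4, 1, 2, 6, 8, 0, 10, 7, 5, 9, 3]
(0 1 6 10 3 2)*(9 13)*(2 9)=[1, 6, 0, 9, 4, 5, 10, 7, 8, 13, 3, 11, 12, 2]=(0 1 6 10 3 9 13 2)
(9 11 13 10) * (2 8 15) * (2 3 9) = [0, 1, 8, 9, 4, 5, 6, 7, 15, 11, 2, 13, 12, 10, 14, 3] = (2 8 15 3 9 11 13 10)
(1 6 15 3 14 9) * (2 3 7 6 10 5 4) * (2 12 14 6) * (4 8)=[0, 10, 3, 6, 12, 8, 15, 2, 4, 1, 5, 11, 14, 13, 9, 7]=(1 10 5 8 4 12 14 9)(2 3 6 15 7)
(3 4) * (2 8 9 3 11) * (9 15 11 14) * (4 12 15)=[0, 1, 8, 12, 14, 5, 6, 7, 4, 3, 10, 2, 15, 13, 9, 11]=(2 8 4 14 9 3 12 15 11)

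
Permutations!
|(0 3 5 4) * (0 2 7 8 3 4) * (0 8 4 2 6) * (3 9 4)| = |(0 2 7 3 5 8 9 4 6)| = 9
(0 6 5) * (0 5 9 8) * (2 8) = (0 6 9 2 8) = [6, 1, 8, 3, 4, 5, 9, 7, 0, 2]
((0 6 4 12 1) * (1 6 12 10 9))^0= (12)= ((0 12 6 4 10 9 1))^0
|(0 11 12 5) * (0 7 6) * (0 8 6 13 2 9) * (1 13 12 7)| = |(0 11 7 12 5 1 13 2 9)(6 8)| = 18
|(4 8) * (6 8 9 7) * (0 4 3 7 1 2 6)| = 9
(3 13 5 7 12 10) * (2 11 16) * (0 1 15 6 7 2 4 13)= (0 1 15 6 7 12 10 3)(2 11 16 4 13 5)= [1, 15, 11, 0, 13, 2, 7, 12, 8, 9, 3, 16, 10, 5, 14, 6, 4]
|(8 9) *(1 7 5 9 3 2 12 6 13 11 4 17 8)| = |(1 7 5 9)(2 12 6 13 11 4 17 8 3)| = 36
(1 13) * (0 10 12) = (0 10 12)(1 13) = [10, 13, 2, 3, 4, 5, 6, 7, 8, 9, 12, 11, 0, 1]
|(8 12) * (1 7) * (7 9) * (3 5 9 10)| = 6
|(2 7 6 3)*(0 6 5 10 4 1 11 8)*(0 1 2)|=15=|(0 6 3)(1 11 8)(2 7 5 10 4)|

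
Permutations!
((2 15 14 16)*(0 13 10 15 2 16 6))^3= (16)(0 15)(6 10)(13 14)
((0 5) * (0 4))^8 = (0 4 5)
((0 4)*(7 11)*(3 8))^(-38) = ((0 4)(3 8)(7 11))^(-38) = (11)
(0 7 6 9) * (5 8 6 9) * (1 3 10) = (0 7 9)(1 3 10)(5 8 6) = [7, 3, 2, 10, 4, 8, 5, 9, 6, 0, 1]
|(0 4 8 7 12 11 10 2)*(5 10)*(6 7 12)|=|(0 4 8 12 11 5 10 2)(6 7)|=8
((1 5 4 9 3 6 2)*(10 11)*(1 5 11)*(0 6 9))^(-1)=(0 4 5 2 6)(1 10 11)(3 9)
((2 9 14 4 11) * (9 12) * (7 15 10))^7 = (2 12 9 14 4 11)(7 15 10)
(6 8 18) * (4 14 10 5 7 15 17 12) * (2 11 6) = (2 11 6 8 18)(4 14 10 5 7 15 17 12) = [0, 1, 11, 3, 14, 7, 8, 15, 18, 9, 5, 6, 4, 13, 10, 17, 16, 12, 2]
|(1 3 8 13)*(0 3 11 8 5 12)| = |(0 3 5 12)(1 11 8 13)| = 4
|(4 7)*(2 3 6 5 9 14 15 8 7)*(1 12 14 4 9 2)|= 8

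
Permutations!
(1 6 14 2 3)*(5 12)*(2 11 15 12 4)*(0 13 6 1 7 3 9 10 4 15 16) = (0 13 6 14 11 16)(2 9 10 4)(3 7)(5 15 12) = [13, 1, 9, 7, 2, 15, 14, 3, 8, 10, 4, 16, 5, 6, 11, 12, 0]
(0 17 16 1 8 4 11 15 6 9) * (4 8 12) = (0 17 16 1 12 4 11 15 6 9) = [17, 12, 2, 3, 11, 5, 9, 7, 8, 0, 10, 15, 4, 13, 14, 6, 1, 16]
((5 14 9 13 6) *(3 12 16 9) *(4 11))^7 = (3 14 5 6 13 9 16 12)(4 11)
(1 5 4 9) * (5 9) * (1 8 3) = [0, 9, 2, 1, 5, 4, 6, 7, 3, 8] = (1 9 8 3)(4 5)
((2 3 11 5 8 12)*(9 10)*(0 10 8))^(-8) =((0 10 9 8 12 2 3 11 5))^(-8) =(0 10 9 8 12 2 3 11 5)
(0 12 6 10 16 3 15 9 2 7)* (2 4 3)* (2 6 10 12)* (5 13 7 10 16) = [2, 1, 10, 15, 3, 13, 12, 0, 8, 4, 5, 11, 16, 7, 14, 9, 6] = (0 2 10 5 13 7)(3 15 9 4)(6 12 16)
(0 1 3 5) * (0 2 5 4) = (0 1 3 4)(2 5) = [1, 3, 5, 4, 0, 2]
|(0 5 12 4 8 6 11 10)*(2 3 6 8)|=|(0 5 12 4 2 3 6 11 10)|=9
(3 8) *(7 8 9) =(3 9 7 8) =[0, 1, 2, 9, 4, 5, 6, 8, 3, 7]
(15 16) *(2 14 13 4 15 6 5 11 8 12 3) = (2 14 13 4 15 16 6 5 11 8 12 3) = [0, 1, 14, 2, 15, 11, 5, 7, 12, 9, 10, 8, 3, 4, 13, 16, 6]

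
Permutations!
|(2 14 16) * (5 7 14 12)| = 6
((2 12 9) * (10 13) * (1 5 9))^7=((1 5 9 2 12)(10 13))^7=(1 9 12 5 2)(10 13)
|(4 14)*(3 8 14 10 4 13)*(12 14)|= 10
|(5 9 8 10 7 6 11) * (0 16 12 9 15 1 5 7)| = 6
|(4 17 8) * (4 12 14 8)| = |(4 17)(8 12 14)| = 6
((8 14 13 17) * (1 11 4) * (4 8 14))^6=((1 11 8 4)(13 17 14))^6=(17)(1 8)(4 11)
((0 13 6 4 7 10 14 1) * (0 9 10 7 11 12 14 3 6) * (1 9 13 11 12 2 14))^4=(0 9 4)(1 2 3)(6 13 14)(10 12 11)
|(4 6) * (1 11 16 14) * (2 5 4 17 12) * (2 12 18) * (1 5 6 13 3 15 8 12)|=|(1 11 16 14 5 4 13 3 15 8 12)(2 6 17 18)|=44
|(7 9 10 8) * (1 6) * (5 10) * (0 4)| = |(0 4)(1 6)(5 10 8 7 9)| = 10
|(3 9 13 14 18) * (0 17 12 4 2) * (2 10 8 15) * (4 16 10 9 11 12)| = |(0 17 4 9 13 14 18 3 11 12 16 10 8 15 2)| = 15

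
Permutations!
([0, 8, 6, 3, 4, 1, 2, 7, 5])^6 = (8)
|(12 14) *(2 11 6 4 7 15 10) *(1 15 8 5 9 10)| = 18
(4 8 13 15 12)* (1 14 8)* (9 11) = (1 14 8 13 15 12 4)(9 11) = [0, 14, 2, 3, 1, 5, 6, 7, 13, 11, 10, 9, 4, 15, 8, 12]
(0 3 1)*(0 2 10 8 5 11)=(0 3 1 2 10 8 5 11)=[3, 2, 10, 1, 4, 11, 6, 7, 5, 9, 8, 0]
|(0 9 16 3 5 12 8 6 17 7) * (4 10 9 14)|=|(0 14 4 10 9 16 3 5 12 8 6 17 7)|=13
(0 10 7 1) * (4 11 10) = (0 4 11 10 7 1) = [4, 0, 2, 3, 11, 5, 6, 1, 8, 9, 7, 10]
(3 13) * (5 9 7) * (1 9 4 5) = [0, 9, 2, 13, 5, 4, 6, 1, 8, 7, 10, 11, 12, 3] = (1 9 7)(3 13)(4 5)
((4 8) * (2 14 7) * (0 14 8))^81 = (0 2)(4 7)(8 14)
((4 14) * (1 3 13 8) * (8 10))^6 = (14)(1 3 13 10 8)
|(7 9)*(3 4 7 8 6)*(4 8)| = 3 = |(3 8 6)(4 7 9)|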